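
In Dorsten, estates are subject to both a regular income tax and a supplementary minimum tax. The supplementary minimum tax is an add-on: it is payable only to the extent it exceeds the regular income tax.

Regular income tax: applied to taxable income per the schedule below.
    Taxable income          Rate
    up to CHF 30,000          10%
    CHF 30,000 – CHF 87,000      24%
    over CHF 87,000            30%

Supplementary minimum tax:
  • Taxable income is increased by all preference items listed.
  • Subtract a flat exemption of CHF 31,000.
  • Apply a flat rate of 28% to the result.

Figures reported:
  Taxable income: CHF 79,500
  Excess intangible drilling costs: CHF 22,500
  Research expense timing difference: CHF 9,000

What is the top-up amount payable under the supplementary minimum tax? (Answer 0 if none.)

Regular income tax:
  CHF 30,000 × 10% = CHF 3,000
  CHF 49,500 × 24% = CHF 11,880
  → CHF 14,880

Supplementary minimum tax:
  Adjusted income: CHF 79,500 + CHF 22,500 + CHF 9,000 = CHF 111,000
  Less exemption CHF 31,000 → base CHF 80,000
  CHF 80,000 × 28% = CHF 22,400

Excess of supplementary minimum tax over regular income tax: CHF 22,400 − CHF 14,880 = CHF 7,520.

CHF 7,520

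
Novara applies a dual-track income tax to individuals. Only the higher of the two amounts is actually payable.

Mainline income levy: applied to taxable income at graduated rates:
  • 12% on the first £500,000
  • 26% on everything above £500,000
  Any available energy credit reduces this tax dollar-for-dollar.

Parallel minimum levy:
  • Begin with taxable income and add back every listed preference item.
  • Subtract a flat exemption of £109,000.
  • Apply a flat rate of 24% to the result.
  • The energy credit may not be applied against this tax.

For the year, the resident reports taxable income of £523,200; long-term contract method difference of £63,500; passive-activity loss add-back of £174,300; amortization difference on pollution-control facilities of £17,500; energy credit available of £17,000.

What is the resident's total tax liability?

£160,680

Parallel minimum levy:
  Adjusted income: £523,200 + £63,500 + £174,300 + £17,500 = £778,500
  Less exemption £109,000 → base £669,500
  £669,500 × 24% = £160,680

Mainline income levy:
  £500,000 × 12% = £60,000
  £23,200 × 26% = £6,032
  → £66,032
  Less energy credit £17,000 → £49,032

£160,680 > £49,032, so the parallel minimum levy is the binding amount.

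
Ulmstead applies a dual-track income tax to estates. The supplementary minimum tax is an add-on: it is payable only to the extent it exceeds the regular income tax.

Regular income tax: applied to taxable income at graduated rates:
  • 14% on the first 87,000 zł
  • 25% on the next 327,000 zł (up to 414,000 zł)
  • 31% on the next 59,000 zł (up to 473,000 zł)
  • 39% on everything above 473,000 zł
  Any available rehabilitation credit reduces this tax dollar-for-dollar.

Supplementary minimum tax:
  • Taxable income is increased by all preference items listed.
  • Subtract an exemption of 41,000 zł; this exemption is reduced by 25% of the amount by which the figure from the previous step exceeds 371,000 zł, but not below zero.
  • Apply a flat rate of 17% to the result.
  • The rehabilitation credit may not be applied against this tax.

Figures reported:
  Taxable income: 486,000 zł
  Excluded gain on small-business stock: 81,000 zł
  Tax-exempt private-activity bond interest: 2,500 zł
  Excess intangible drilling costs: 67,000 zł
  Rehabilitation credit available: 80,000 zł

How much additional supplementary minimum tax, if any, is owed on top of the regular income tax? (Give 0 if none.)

Regular income tax:
  87,000 zł × 14% = 12,180 zł
  327,000 zł × 25% = 81,750 zł
  59,000 zł × 31% = 18,290 zł
  13,000 zł × 39% = 5,070 zł
  → 117,290 zł
  Less rehabilitation credit 80,000 zł → 37,290 zł

Supplementary minimum tax:
  Adjusted income: 486,000 zł + 81,000 zł + 2,500 zł + 67,000 zł = 636,500 zł
  Exemption: 25% × (636,500 zł − 371,000 zł) = 66,375 zł ≥ 41,000 zł, so the exemption is fully phased out
  Base: 636,500 zł − 0 zł = 636,500 zł
  636,500 zł × 17% = 108,205 zł

Excess of supplementary minimum tax over regular income tax: 108,205 zł − 37,290 zł = 70,915 zł.

70,915 zł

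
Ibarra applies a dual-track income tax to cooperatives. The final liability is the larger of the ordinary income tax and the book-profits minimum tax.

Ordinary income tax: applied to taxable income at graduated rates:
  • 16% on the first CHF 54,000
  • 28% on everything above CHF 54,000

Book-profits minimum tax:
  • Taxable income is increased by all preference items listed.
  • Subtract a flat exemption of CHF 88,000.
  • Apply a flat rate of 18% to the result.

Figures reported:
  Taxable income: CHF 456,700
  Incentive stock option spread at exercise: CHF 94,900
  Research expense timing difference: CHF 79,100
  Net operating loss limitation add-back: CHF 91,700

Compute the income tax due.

CHF 121,396

Ordinary income tax:
  CHF 54,000 × 16% = CHF 8,640
  CHF 402,700 × 28% = CHF 112,756
  → CHF 121,396

Book-profits minimum tax:
  Adjusted income: CHF 456,700 + CHF 94,900 + CHF 79,100 + CHF 91,700 = CHF 722,400
  Less exemption CHF 88,000 → base CHF 634,400
  CHF 634,400 × 18% = CHF 114,192

CHF 121,396 > CHF 114,192, so the ordinary income tax governs.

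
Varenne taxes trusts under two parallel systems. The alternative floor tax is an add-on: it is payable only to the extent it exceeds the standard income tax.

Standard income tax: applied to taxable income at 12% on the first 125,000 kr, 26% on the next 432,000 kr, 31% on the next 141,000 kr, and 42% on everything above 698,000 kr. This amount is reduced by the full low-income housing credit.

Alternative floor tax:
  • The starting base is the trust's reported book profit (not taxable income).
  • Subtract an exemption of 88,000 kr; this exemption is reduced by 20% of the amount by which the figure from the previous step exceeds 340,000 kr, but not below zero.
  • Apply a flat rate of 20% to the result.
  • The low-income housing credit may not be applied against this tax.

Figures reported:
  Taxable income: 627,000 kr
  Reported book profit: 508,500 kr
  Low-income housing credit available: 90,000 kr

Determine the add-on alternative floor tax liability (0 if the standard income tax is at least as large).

Alternative floor tax:
  Base (reported book profit): 508,500 kr
  Exemption: 88,000 kr − 20% × (508,500 kr − 340,000 kr) = 88,000 kr − 33,700 kr = 54,300 kr
  Base: 508,500 kr − 54,300 kr = 454,200 kr
  454,200 kr × 20% = 90,840 kr

Standard income tax:
  125,000 kr × 12% = 15,000 kr
  432,000 kr × 26% = 112,320 kr
  70,000 kr × 31% = 21,700 kr
  → 149,020 kr
  Less low-income housing credit 90,000 kr → 59,020 kr

Excess of alternative floor tax over standard income tax: 90,840 kr − 59,020 kr = 31,820 kr.

31,820 kr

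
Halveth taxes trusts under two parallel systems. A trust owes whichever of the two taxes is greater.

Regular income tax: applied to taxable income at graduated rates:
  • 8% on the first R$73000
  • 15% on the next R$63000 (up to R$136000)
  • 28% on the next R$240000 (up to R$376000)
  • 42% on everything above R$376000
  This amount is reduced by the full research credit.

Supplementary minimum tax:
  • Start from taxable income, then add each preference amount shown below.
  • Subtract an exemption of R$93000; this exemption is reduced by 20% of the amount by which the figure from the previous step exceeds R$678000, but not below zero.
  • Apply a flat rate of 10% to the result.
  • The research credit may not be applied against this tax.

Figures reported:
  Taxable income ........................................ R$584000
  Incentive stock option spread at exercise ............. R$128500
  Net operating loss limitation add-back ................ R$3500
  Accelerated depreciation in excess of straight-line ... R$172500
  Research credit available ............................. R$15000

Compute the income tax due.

R$154850

Regular income tax:
  R$73000 × 8% = R$5840
  R$63000 × 15% = R$9450
  R$240000 × 28% = R$67200
  R$208000 × 42% = R$87360
  → R$169850
  Less research credit R$15000 → R$154850

Supplementary minimum tax:
  Adjusted income: R$584000 + R$128500 + R$3500 + R$172500 = R$888500
  Exemption: R$93000 − 20% × (R$888500 − R$678000) = R$93000 − R$42100 = R$50900
  Base: R$888500 − R$50900 = R$837600
  R$837600 × 10% = R$83760

R$154850 > R$83760, so the regular income tax governs.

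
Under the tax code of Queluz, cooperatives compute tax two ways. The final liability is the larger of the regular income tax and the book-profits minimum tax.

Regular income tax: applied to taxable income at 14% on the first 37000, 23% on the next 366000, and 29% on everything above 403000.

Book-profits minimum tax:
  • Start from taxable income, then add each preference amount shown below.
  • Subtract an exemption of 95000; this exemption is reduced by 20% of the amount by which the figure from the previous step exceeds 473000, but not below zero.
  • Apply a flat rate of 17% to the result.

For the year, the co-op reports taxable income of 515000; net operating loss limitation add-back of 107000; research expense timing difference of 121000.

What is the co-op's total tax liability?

121840

Book-profits minimum tax:
  Adjusted income: 515000 + 107000 + 121000 = 743000
  Exemption: 95000 − 20% × (743000 − 473000) = 95000 − 54000 = 41000
  Base: 743000 − 41000 = 702000
  702000 × 17% = 119340

Regular income tax:
  37000 × 14% = 5180
  366000 × 23% = 84180
  112000 × 29% = 32480
  → 121840

121840 > 119340, so the regular income tax governs.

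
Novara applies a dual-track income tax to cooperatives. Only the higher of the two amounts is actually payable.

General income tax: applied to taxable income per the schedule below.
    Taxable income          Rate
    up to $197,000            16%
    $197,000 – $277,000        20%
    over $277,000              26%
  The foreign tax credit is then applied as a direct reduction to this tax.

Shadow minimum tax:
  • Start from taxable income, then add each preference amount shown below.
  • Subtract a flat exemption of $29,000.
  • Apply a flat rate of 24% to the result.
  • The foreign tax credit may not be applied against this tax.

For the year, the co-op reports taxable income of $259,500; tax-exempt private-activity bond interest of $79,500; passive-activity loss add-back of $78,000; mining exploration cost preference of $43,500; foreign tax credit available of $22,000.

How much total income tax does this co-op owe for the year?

General income tax:
  $197,000 × 16% = $31,520
  $62,500 × 20% = $12,500
  → $44,020
  Less foreign tax credit $22,000 → $22,020

Shadow minimum tax:
  Adjusted income: $259,500 + $79,500 + $78,000 + $43,500 = $460,500
  Less exemption $29,000 → base $431,500
  $431,500 × 24% = $103,560

$103,560 > $22,020, so the shadow minimum tax is the binding amount.

$103,560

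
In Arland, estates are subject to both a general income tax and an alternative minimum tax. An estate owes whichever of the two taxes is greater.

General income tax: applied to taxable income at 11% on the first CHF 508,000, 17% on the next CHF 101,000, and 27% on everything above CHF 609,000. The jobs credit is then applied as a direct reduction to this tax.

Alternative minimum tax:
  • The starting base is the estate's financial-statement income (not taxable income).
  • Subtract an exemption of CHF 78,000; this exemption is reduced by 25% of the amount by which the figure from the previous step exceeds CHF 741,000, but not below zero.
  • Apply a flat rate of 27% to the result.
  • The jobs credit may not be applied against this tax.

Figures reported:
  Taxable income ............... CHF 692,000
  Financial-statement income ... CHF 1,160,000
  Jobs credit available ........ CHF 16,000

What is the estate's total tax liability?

Alternative minimum tax:
  Base (financial-statement income): CHF 1,160,000
  Exemption: 25% × (CHF 1,160,000 − CHF 741,000) = CHF 104,750 ≥ CHF 78,000, so the exemption is fully phased out
  Base: CHF 1,160,000 − CHF 0 = CHF 1,160,000
  CHF 1,160,000 × 27% = CHF 313,200

General income tax:
  CHF 508,000 × 11% = CHF 55,880
  CHF 101,000 × 17% = CHF 17,170
  CHF 83,000 × 27% = CHF 22,410
  → CHF 95,460
  Less jobs credit CHF 16,000 → CHF 79,460

CHF 313,200 > CHF 79,460, so the alternative minimum tax is the binding amount.

CHF 313,200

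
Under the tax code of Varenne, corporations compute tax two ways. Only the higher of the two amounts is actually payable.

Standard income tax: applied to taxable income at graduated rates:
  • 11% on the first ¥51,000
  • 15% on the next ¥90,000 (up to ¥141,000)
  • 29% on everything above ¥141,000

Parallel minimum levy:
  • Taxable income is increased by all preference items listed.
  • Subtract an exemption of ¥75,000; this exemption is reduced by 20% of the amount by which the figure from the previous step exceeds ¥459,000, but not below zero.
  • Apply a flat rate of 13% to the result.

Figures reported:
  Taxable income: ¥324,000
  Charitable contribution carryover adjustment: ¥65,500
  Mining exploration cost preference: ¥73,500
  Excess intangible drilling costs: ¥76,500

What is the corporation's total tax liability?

¥72,180

Parallel minimum levy:
  Adjusted income: ¥324,000 + ¥65,500 + ¥73,500 + ¥76,500 = ¥539,500
  Exemption: ¥75,000 − 20% × (¥539,500 − ¥459,000) = ¥75,000 − ¥16,100 = ¥58,900
  Base: ¥539,500 − ¥58,900 = ¥480,600
  ¥480,600 × 13% = ¥62,478

Standard income tax:
  ¥51,000 × 11% = ¥5,610
  ¥90,000 × 15% = ¥13,500
  ¥183,000 × 29% = ¥53,070
  → ¥72,180

¥72,180 > ¥62,478, so the standard income tax governs.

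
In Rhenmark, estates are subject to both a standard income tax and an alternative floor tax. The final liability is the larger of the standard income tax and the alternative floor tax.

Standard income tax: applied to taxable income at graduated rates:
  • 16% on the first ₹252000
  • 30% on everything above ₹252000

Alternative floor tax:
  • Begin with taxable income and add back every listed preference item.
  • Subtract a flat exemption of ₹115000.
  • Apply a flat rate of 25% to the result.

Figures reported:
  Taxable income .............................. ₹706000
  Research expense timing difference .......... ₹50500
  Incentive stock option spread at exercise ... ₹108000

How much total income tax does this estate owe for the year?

₹187375

Standard income tax:
  ₹252000 × 16% = ₹40320
  ₹454000 × 30% = ₹136200
  → ₹176520

Alternative floor tax:
  Adjusted income: ₹706000 + ₹50500 + ₹108000 = ₹864500
  Less exemption ₹115000 → base ₹749500
  ₹749500 × 25% = ₹187375

₹187375 > ₹176520, so the alternative floor tax is the binding amount.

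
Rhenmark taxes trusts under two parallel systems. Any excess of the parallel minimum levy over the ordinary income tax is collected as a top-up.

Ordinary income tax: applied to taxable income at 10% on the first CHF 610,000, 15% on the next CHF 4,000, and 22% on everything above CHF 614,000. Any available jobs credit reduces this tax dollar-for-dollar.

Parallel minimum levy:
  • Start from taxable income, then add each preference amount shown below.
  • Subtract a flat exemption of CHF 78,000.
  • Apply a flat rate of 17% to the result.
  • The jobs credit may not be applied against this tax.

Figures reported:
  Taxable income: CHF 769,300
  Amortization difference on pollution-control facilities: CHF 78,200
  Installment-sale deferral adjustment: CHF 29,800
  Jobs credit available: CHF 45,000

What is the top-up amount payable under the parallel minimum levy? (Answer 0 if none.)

CHF 85,115

Parallel minimum levy:
  Adjusted income: CHF 769,300 + CHF 78,200 + CHF 29,800 = CHF 877,300
  Less exemption CHF 78,000 → base CHF 799,300
  CHF 799,300 × 17% = CHF 135,881

Ordinary income tax:
  CHF 610,000 × 10% = CHF 61,000
  CHF 4,000 × 15% = CHF 600
  CHF 155,300 × 22% = CHF 34,166
  → CHF 95,766
  Less jobs credit CHF 45,000 → CHF 50,766

Excess of parallel minimum levy over ordinary income tax: CHF 135,881 − CHF 50,766 = CHF 85,115.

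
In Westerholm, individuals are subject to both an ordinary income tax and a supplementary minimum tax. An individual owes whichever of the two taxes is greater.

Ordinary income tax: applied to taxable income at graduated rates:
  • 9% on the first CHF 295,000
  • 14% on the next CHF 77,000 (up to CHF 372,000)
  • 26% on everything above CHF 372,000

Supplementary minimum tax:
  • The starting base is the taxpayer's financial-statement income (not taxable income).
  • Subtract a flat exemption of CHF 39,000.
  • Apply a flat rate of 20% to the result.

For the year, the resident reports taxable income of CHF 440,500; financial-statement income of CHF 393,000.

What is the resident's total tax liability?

Ordinary income tax:
  CHF 295,000 × 9% = CHF 26,550
  CHF 77,000 × 14% = CHF 10,780
  CHF 68,500 × 26% = CHF 17,810
  → CHF 55,140

Supplementary minimum tax:
  Base (financial-statement income): CHF 393,000
  Less exemption CHF 39,000 → base CHF 354,000
  CHF 354,000 × 20% = CHF 70,800

CHF 70,800 > CHF 55,140, so the supplementary minimum tax is the binding amount.

CHF 70,800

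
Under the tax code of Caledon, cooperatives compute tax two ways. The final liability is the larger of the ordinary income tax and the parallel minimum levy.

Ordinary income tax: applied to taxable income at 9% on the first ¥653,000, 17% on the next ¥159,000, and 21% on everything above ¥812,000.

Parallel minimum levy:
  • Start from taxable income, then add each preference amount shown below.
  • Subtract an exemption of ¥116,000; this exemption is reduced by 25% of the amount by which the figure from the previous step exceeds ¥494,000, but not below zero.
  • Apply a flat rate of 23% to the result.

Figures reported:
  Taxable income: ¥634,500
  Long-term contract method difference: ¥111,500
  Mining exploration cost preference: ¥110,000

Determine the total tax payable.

¥191,015

Parallel minimum levy:
  Adjusted income: ¥634,500 + ¥111,500 + ¥110,000 = ¥856,000
  Exemption: ¥116,000 − 25% × (¥856,000 − ¥494,000) = ¥116,000 − ¥90,500 = ¥25,500
  Base: ¥856,000 − ¥25,500 = ¥830,500
  ¥830,500 × 23% = ¥191,015

Ordinary income tax:
  ¥634,500 × 9% = ¥57,105

¥191,015 > ¥57,105, so the parallel minimum levy is the binding amount.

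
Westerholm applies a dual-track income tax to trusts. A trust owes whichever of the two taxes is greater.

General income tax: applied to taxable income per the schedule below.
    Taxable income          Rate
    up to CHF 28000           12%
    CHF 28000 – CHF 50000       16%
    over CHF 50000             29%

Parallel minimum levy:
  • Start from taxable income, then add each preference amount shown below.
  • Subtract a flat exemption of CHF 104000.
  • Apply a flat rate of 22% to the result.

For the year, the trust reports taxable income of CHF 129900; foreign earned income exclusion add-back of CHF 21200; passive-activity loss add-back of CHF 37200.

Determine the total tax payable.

CHF 30051

Parallel minimum levy:
  Adjusted income: CHF 129900 + CHF 21200 + CHF 37200 = CHF 188300
  Less exemption CHF 104000 → base CHF 84300
  CHF 84300 × 22% = CHF 18546

General income tax:
  CHF 28000 × 12% = CHF 3360
  CHF 22000 × 16% = CHF 3520
  CHF 79900 × 29% = CHF 23171
  → CHF 30051

CHF 30051 > CHF 18546, so the general income tax governs.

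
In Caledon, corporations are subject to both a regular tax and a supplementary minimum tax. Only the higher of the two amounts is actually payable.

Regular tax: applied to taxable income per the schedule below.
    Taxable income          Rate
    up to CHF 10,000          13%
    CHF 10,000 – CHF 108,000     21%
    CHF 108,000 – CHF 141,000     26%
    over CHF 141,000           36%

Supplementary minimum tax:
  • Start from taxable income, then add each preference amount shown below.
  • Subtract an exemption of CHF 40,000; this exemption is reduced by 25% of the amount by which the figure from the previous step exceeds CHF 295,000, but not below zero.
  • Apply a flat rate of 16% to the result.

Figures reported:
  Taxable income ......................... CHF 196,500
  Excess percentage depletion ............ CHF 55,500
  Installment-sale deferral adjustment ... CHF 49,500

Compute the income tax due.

Regular tax:
  CHF 10,000 × 13% = CHF 1,300
  CHF 98,000 × 21% = CHF 20,580
  CHF 33,000 × 26% = CHF 8,580
  CHF 55,500 × 36% = CHF 19,980
  → CHF 50,440

Supplementary minimum tax:
  Adjusted income: CHF 196,500 + CHF 55,500 + CHF 49,500 = CHF 301,500
  Exemption: CHF 40,000 − 25% × (CHF 301,500 − CHF 295,000) = CHF 40,000 − CHF 1,625 = CHF 38,375
  Base: CHF 301,500 − CHF 38,375 = CHF 263,125
  CHF 263,125 × 16% = CHF 42,100

CHF 50,440 > CHF 42,100, so the regular tax governs.

CHF 50,440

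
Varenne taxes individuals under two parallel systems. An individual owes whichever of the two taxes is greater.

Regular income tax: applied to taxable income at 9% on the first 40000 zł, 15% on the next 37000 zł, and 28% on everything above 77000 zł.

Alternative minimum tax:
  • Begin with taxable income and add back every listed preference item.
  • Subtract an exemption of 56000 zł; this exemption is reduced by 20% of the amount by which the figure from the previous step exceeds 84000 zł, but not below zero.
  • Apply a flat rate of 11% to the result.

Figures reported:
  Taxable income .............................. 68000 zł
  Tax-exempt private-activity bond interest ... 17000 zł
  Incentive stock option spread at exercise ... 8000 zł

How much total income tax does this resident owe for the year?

Alternative minimum tax:
  Adjusted income: 68000 zł + 17000 zł + 8000 zł = 93000 zł
  Exemption: 56000 zł − 20% × (93000 zł − 84000 zł) = 56000 zł − 1800 zł = 54200 zł
  Base: 93000 zł − 54200 zł = 38800 zł
  38800 zł × 11% = 4268 zł

Regular income tax:
  40000 zł × 9% = 3600 zł
  28000 zł × 15% = 4200 zł
  → 7800 zł

7800 zł > 4268 zł, so the regular income tax governs.

7800 zł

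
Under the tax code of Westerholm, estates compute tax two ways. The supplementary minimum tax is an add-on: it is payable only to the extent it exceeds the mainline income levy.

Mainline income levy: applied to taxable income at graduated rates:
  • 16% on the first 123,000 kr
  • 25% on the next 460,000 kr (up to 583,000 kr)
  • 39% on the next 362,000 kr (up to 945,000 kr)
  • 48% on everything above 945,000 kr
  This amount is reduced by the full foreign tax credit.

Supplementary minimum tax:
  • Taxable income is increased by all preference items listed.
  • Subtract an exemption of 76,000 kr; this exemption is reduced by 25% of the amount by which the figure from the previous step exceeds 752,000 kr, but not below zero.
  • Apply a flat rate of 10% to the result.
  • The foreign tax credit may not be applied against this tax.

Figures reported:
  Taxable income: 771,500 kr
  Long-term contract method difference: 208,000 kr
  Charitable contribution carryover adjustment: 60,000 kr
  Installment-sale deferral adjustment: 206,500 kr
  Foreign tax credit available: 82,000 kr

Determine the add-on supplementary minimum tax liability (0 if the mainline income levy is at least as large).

Supplementary minimum tax:
  Adjusted income: 771,500 kr + 208,000 kr + 60,000 kr + 206,500 kr = 1,246,000 kr
  Exemption: 25% × (1,246,000 kr − 752,000 kr) = 123,500 kr ≥ 76,000 kr, so the exemption is fully phased out
  Base: 1,246,000 kr − 0 kr = 1,246,000 kr
  1,246,000 kr × 10% = 124,600 kr

Mainline income levy:
  123,000 kr × 16% = 19,680 kr
  460,000 kr × 25% = 115,000 kr
  188,500 kr × 39% = 73,515 kr
  → 208,195 kr
  Less foreign tax credit 82,000 kr → 126,195 kr

124,600 kr ≤ 126,195 kr, so no add-on is due.

0 kr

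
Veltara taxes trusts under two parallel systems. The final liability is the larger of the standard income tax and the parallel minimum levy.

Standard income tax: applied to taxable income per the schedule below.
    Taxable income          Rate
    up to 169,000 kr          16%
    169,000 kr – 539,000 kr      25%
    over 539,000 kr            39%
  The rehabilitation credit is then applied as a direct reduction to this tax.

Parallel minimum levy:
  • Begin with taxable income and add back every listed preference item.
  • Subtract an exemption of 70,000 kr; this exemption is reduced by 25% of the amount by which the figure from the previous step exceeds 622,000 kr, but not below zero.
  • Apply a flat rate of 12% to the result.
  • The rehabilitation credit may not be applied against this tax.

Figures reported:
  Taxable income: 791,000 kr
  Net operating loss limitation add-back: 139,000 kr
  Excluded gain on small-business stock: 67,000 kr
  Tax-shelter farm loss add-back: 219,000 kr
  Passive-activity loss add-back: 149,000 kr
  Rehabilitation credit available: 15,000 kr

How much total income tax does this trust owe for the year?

Standard income tax:
  169,000 kr × 16% = 27,040 kr
  370,000 kr × 25% = 92,500 kr
  252,000 kr × 39% = 98,280 kr
  → 217,820 kr
  Less rehabilitation credit 15,000 kr → 202,820 kr

Parallel minimum levy:
  Adjusted income: 791,000 kr + 139,000 kr + 67,000 kr + 219,000 kr + 149,000 kr = 1,365,000 kr
  Exemption: 25% × (1,365,000 kr − 622,000 kr) = 185,750 kr ≥ 70,000 kr, so the exemption is fully phased out
  Base: 1,365,000 kr − 0 kr = 1,365,000 kr
  1,365,000 kr × 12% = 163,800 kr

202,820 kr > 163,800 kr, so the standard income tax governs.

202,820 kr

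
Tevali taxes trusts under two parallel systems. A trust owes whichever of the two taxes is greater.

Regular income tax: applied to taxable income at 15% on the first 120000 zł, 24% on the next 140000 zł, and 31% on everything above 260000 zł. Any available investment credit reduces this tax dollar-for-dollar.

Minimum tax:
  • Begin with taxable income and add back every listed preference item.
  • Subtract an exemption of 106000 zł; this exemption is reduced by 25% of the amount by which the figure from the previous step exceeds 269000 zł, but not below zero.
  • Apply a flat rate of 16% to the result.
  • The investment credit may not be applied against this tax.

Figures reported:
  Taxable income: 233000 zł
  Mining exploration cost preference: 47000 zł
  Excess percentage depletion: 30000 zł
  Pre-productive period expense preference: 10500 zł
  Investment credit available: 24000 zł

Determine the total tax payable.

Regular income tax:
  120000 zł × 15% = 18000 zł
  113000 zł × 24% = 27120 zł
  → 45120 zł
  Less investment credit 24000 zł → 21120 zł

Minimum tax:
  Adjusted income: 233000 zł + 47000 zł + 30000 zł + 10500 zł = 320500 zł
  Exemption: 106000 zł − 25% × (320500 zł − 269000 zł) = 106000 zł − 12875 zł = 93125 zł
  Base: 320500 zł − 93125 zł = 227375 zł
  227375 zł × 16% = 36380 zł

36380 zł > 21120 zł, so the minimum tax is the binding amount.

36380 zł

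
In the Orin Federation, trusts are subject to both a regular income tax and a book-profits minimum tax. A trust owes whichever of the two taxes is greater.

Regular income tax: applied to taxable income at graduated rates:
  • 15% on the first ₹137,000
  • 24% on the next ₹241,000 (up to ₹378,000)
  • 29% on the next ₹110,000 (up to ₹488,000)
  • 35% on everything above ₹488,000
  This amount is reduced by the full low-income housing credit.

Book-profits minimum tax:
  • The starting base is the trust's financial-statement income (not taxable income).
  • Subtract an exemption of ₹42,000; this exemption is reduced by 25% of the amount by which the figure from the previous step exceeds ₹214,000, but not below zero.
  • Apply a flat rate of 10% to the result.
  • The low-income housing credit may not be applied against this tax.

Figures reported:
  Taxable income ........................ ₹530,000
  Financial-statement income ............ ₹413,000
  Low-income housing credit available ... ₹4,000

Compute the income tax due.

Book-profits minimum tax:
  Base (financial-statement income): ₹413,000
  Exemption: 25% × (₹413,000 − ₹214,000) = ₹49,750 ≥ ₹42,000, so the exemption is fully phased out
  Base: ₹413,000 − ₹0 = ₹413,000
  ₹413,000 × 10% = ₹41,300

Regular income tax:
  ₹137,000 × 15% = ₹20,550
  ₹241,000 × 24% = ₹57,840
  ₹110,000 × 29% = ₹31,900
  ₹42,000 × 35% = ₹14,700
  → ₹124,990
  Less low-income housing credit ₹4,000 → ₹120,990

₹120,990 > ₹41,300, so the regular income tax governs.

₹120,990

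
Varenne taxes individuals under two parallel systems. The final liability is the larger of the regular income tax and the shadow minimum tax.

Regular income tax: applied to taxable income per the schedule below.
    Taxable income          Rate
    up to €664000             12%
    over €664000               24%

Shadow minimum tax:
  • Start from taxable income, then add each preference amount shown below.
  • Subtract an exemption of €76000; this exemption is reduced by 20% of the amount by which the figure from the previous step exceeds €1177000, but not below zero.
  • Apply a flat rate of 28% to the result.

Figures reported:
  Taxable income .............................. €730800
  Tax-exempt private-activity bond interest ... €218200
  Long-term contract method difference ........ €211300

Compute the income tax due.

Regular income tax:
  €664000 × 12% = €79680
  €66800 × 24% = €16032
  → €95712

Shadow minimum tax:
  Adjusted income: €730800 + €218200 + €211300 = €1160300
  Exemption: €1160300 ≤ €1177000, so full €76000 applies
  Base: €1160300 − €76000 = €1084300
  €1084300 × 28% = €303604

€303604 > €95712, so the shadow minimum tax is the binding amount.

€303604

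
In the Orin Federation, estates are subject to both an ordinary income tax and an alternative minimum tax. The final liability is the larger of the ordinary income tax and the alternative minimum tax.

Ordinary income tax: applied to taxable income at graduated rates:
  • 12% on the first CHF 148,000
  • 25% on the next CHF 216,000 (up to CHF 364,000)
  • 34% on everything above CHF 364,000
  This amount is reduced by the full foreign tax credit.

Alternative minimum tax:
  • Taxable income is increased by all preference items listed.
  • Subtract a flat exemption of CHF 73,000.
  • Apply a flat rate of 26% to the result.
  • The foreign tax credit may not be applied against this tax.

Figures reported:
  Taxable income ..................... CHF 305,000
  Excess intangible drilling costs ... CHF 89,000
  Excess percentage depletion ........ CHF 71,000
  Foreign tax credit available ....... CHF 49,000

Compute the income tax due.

Alternative minimum tax:
  Adjusted income: CHF 305,000 + CHF 89,000 + CHF 71,000 = CHF 465,000
  Less exemption CHF 73,000 → base CHF 392,000
  CHF 392,000 × 26% = CHF 101,920

Ordinary income tax:
  CHF 148,000 × 12% = CHF 17,760
  CHF 157,000 × 25% = CHF 39,250
  → CHF 57,010
  Less foreign tax credit CHF 49,000 → CHF 8,010

CHF 101,920 > CHF 8,010, so the alternative minimum tax is the binding amount.

CHF 101,920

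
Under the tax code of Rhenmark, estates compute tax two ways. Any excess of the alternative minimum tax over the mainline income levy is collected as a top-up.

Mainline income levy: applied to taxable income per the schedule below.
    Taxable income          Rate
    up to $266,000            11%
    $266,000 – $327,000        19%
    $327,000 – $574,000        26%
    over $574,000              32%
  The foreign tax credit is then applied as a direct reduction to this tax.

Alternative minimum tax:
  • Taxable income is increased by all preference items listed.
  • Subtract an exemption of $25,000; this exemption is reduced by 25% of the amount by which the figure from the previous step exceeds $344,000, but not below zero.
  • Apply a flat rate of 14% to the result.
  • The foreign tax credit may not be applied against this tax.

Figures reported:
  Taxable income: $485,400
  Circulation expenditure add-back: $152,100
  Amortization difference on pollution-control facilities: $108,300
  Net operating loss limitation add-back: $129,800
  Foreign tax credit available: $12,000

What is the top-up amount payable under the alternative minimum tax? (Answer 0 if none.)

Mainline income levy:
  $266,000 × 11% = $29,260
  $61,000 × 19% = $11,590
  $158,400 × 26% = $41,184
  → $82,034
  Less foreign tax credit $12,000 → $70,034

Alternative minimum tax:
  Adjusted income: $485,400 + $152,100 + $108,300 + $129,800 = $875,600
  Exemption: 25% × ($875,600 − $344,000) = $132,900 ≥ $25,000, so the exemption is fully phased out
  Base: $875,600 − $0 = $875,600
  $875,600 × 14% = $122,584

Excess of alternative minimum tax over mainline income levy: $122,584 − $70,034 = $52,550.

$52,550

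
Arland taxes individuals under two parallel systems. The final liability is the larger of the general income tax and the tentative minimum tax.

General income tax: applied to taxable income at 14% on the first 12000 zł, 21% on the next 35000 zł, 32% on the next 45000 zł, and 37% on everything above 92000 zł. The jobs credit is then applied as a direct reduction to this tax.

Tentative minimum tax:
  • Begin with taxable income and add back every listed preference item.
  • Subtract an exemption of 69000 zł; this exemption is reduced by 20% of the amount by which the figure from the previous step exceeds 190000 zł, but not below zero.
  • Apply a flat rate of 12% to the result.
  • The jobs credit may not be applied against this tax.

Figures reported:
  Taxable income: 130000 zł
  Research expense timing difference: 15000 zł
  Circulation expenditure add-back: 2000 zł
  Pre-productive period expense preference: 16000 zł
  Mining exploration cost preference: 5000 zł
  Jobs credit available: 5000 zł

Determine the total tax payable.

General income tax:
  12000 zł × 14% = 1680 zł
  35000 zł × 21% = 7350 zł
  45000 zł × 32% = 14400 zł
  38000 zł × 37% = 14060 zł
  → 37490 zł
  Less jobs credit 5000 zł → 32490 zł

Tentative minimum tax:
  Adjusted income: 130000 zł + 15000 zł + 2000 zł + 16000 zł + 5000 zł = 168000 zł
  Exemption: 168000 zł ≤ 190000 zł, so full 69000 zł applies
  Base: 168000 zł − 69000 zł = 99000 zł
  99000 zł × 12% = 11880 zł

32490 zł > 11880 zł, so the general income tax governs.

32490 zł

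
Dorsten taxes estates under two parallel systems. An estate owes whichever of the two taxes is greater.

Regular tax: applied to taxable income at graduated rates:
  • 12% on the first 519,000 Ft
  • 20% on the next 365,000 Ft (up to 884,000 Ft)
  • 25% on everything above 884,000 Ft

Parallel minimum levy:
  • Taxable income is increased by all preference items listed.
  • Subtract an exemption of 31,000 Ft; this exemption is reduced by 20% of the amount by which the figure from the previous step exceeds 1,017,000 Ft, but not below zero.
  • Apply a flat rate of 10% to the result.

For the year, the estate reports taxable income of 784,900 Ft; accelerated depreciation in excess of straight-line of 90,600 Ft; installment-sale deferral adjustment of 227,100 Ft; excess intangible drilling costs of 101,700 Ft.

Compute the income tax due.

Parallel minimum levy:
  Adjusted income: 784,900 Ft + 90,600 Ft + 227,100 Ft + 101,700 Ft = 1,204,300 Ft
  Exemption: 20% × (1,204,300 Ft − 1,017,000 Ft) = 37,460 Ft ≥ 31,000 Ft, so the exemption is fully phased out
  Base: 1,204,300 Ft − 0 Ft = 1,204,300 Ft
  1,204,300 Ft × 10% = 120,430 Ft

Regular tax:
  519,000 Ft × 12% = 62,280 Ft
  265,900 Ft × 20% = 53,180 Ft
  → 115,460 Ft

120,430 Ft > 115,460 Ft, so the parallel minimum levy is the binding amount.

120,430 Ft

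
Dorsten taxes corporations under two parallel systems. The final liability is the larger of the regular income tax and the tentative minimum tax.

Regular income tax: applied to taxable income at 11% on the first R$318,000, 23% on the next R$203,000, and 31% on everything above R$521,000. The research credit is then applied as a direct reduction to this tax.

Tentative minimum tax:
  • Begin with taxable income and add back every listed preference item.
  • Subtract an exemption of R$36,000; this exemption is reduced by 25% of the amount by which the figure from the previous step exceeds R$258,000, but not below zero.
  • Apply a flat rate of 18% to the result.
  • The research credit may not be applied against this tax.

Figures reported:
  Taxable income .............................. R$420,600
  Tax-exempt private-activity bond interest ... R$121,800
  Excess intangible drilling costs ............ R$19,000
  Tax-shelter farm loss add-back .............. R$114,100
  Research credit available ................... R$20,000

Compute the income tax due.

Tentative minimum tax:
  Adjusted income: R$420,600 + R$121,800 + R$19,000 + R$114,100 = R$675,500
  Exemption: 25% × (R$675,500 − R$258,000) = R$104,375 ≥ R$36,000, so the exemption is fully phased out
  Base: R$675,500 − R$0 = R$675,500
  R$675,500 × 18% = R$121,590

Regular income tax:
  R$318,000 × 11% = R$34,980
  R$102,600 × 23% = R$23,598
  → R$58,578
  Less research credit R$20,000 → R$38,578

R$121,590 > R$38,578, so the tentative minimum tax is the binding amount.

R$121,590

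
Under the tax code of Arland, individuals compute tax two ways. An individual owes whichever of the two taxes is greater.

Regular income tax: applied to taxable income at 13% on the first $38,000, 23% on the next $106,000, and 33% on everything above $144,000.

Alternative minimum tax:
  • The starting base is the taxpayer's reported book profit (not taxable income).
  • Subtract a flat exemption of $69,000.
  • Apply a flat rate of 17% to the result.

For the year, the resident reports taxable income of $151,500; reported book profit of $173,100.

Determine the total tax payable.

$31,795

Alternative minimum tax:
  Base (reported book profit): $173,100
  Less exemption $69,000 → base $104,100
  $104,100 × 17% = $17,697

Regular income tax:
  $38,000 × 13% = $4,940
  $106,000 × 23% = $24,380
  $7,500 × 33% = $2,475
  → $31,795

$31,795 > $17,697, so the regular income tax governs.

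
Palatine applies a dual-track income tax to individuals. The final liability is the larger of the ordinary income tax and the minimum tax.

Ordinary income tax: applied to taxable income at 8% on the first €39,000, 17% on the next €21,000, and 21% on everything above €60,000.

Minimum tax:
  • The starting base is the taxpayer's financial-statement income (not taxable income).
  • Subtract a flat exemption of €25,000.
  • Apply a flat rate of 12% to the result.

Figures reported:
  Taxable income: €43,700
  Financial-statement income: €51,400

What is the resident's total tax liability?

Minimum tax:
  Base (financial-statement income): €51,400
  Less exemption €25,000 → base €26,400
  €26,400 × 12% = €3,168

Ordinary income tax:
  €39,000 × 8% = €3,120
  €4,700 × 17% = €799
  → €3,919

€3,919 > €3,168, so the ordinary income tax governs.

€3,919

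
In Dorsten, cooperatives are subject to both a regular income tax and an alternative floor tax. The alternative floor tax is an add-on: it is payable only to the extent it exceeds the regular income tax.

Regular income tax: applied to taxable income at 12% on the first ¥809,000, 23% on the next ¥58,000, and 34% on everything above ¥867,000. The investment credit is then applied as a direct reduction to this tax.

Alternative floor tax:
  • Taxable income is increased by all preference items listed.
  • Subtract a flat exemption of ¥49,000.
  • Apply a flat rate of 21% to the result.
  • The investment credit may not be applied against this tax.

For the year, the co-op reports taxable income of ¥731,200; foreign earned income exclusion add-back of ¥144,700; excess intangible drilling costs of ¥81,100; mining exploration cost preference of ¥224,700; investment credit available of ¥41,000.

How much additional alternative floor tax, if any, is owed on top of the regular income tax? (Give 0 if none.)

¥191,123

Alternative floor tax:
  Adjusted income: ¥731,200 + ¥144,700 + ¥81,100 + ¥224,700 = ¥1,181,700
  Less exemption ¥49,000 → base ¥1,132,700
  ¥1,132,700 × 21% = ¥237,867

Regular income tax:
  ¥731,200 × 12% = ¥87,744
  Less investment credit ¥41,000 → ¥46,744

Excess of alternative floor tax over regular income tax: ¥237,867 − ¥46,744 = ¥191,123.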